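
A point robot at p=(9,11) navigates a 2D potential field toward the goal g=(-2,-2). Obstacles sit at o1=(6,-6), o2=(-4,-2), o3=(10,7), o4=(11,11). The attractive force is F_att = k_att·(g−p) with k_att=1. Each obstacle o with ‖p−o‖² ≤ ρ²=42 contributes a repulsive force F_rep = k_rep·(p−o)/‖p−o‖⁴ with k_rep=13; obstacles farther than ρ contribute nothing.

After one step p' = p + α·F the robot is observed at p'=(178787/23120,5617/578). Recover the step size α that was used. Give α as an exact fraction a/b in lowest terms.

F_att = 1·(g−p) = 1·(-11,-13) = (-11.0000,-13.0000)
o1: d²=298 > ρ²=42 → inactive
o2: d²=338 > ρ²=42 → inactive
o3: d²=17 ≤ ρ²=42; F_rep = 13·(-1,4)/17² = (-0.0450,0.1799)
o4: d²=4 ≤ ρ²=42; F_rep = 13·(-2,0)/4² = (-1.6250,0.0000)
F = F_att + ΣF_rep = (-12.6700,-12.8201)
Δp = p'−p = (-1.2670,-1.2820); α = Δx/Fx = (-29293/23120) / (-29293/2312) = 1/10
check: Δy/Fy = (-741/578) / (-3705/289) = 1/10 ✓

α = 1/10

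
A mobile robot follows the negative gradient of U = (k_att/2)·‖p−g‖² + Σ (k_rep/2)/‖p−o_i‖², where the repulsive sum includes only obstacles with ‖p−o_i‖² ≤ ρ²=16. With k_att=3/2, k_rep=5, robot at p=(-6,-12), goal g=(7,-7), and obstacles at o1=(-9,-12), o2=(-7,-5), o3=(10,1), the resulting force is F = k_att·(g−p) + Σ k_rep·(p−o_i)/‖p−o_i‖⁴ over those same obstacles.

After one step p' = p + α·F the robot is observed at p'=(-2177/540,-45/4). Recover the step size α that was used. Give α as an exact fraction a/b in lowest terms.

F_att = 3/2·(g−p) = 3/2·(13,5) = (19.5000,7.5000)
o1: d²=9 ≤ ρ²=16; F_rep = 5·(3,0)/9² = (0.1852,0.0000)
o2: d²=50 > ρ²=16 → inactive
o3: d²=425 > ρ²=16 → inactive
F = F_att + ΣF_rep = (19.6852,7.5000)
Δp = p'−p = (1.9685,0.7500); α = Δx/Fx = (1063/540) / (1063/54) = 1/10
check: Δy/Fy = (3/4) / (15/2) = 1/10 ✓

α = 1/10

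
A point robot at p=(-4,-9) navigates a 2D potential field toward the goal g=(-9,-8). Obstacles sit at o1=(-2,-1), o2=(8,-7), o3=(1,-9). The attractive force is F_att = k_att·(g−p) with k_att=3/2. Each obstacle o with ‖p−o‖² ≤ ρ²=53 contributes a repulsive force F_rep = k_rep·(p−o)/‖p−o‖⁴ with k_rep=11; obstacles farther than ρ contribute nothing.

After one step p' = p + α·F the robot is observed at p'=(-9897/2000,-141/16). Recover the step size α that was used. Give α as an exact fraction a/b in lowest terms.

α = 1/8

F_att = 3/2·(g−p) = 3/2·(-5,1) = (-7.5000,1.5000)
o1: d²=68 > ρ²=53 → inactive
o2: d²=148 > ρ²=53 → inactive
o3: d²=25 ≤ ρ²=53; F_rep = 11·(-5,0)/25² = (-0.0880,0.0000)
F = F_att + ΣF_rep = (-7.5880,1.5000)
Δp = p'−p = (-0.9485,0.1875); α = Δx/Fx = (-1897/2000) / (-1897/250) = 1/8
check: Δy/Fy = (3/16) / (3/2) = 1/8 ✓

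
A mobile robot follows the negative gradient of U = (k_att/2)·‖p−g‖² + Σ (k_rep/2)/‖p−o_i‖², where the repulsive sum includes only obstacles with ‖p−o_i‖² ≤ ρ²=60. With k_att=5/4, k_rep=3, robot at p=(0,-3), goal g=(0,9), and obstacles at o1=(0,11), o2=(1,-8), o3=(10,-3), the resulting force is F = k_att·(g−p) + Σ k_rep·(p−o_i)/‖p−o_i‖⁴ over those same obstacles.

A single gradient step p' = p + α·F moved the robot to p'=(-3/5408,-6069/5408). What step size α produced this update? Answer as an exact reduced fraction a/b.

α = 1/8

F_att = 5/4·(g−p) = 5/4·(0,12) = (0.0000,15.0000)
o1: d²=196 > ρ²=60 → inactive
o2: d²=26 ≤ ρ²=60; F_rep = 3·(-1,5)/26² = (-0.0044,0.0222)
o3: d²=100 > ρ²=60 → inactive
F = F_att + ΣF_rep = (-0.0044,15.0222)
Δp = p'−p = (-0.0006,1.8778); α = Δx/Fx = (-3/5408) / (-3/676) = 1/8
check: Δy/Fy = (10155/5408) / (10155/676) = 1/8 ✓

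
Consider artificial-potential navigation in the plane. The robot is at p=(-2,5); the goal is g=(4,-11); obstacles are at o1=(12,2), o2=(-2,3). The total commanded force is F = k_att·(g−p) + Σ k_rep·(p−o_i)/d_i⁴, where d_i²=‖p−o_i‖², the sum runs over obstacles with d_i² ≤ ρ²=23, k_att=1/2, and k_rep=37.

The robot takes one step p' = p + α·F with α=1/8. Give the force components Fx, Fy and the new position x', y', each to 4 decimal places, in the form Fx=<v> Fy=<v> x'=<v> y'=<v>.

Fx=3.0000 Fy=-3.3750 x'=-1.6250 y'=4.5781

F_att = 1/2·(g−p) = 1/2·(6,-16) = (3.0000,-8.0000)
o1: d²=205 > ρ²=23 → inactive
o2: d²=4 ≤ ρ²=23; F_rep = 37·(0,2)/4² = (0.0000,4.6250)
F = F_att + ΣF_rep = (3.0000,-3.3750)
p' = p + 1/8·F = (-1.6250,4.5781)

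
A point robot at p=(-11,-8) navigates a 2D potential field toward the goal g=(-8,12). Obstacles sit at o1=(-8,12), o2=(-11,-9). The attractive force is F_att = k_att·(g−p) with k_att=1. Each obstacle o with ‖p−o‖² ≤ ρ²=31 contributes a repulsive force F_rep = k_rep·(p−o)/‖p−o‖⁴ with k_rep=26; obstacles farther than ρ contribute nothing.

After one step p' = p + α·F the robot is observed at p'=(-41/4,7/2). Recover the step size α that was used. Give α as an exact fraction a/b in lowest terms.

F_att = 1·(g−p) = 1·(3,20) = (3.0000,20.0000)
o1: d²=409 > ρ²=31 → inactive
o2: d²=1 ≤ ρ²=31; F_rep = 26·(0,1)/1² = (0.0000,26.0000)
F = F_att + ΣF_rep = (3.0000,46.0000)
Δp = p'−p = (0.7500,11.5000); α = Δx/Fx = (3/4) / (3) = 1/4
check: Δy/Fy = (23/2) / (46) = 1/4 ✓

α = 1/4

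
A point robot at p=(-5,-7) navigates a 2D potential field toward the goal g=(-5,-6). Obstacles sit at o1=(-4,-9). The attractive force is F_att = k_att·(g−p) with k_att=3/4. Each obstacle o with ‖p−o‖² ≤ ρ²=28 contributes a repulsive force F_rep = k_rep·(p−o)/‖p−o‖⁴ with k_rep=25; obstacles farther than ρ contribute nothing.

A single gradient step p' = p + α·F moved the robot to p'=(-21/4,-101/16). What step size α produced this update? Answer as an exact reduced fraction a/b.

α = 1/4

F_att = 3/4·(g−p) = 3/4·(0,1) = (0.0000,0.7500)
o1: d²=5 ≤ ρ²=28; F_rep = 25·(-1,2)/5² = (-1.0000,2.0000)
F = F_att + ΣF_rep = (-1.0000,2.7500)
Δp = p'−p = (-0.2500,0.6875); α = Δx/Fx = (-1/4) / (-1) = 1/4
check: Δy/Fy = (11/16) / (11/4) = 1/4 ✓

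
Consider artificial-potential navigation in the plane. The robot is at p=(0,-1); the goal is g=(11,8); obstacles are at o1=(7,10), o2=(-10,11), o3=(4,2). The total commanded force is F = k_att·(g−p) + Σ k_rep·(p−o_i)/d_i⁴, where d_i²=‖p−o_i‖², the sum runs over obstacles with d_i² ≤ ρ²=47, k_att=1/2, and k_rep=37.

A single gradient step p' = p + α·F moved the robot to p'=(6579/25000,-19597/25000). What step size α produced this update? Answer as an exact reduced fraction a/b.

α = 1/20

F_att = 1/2·(g−p) = 1/2·(11,9) = (5.5000,4.5000)
o1: d²=170 > ρ²=47 → inactive
o2: d²=244 > ρ²=47 → inactive
o3: d²=25 ≤ ρ²=47; F_rep = 37·(-4,-3)/25² = (-0.2368,-0.1776)
F = F_att + ΣF_rep = (5.2632,4.3224)
Δp = p'−p = (0.2632,0.2161); α = Δx/Fx = (6579/25000) / (6579/1250) = 1/20
check: Δy/Fy = (5403/25000) / (5403/1250) = 1/20 ✓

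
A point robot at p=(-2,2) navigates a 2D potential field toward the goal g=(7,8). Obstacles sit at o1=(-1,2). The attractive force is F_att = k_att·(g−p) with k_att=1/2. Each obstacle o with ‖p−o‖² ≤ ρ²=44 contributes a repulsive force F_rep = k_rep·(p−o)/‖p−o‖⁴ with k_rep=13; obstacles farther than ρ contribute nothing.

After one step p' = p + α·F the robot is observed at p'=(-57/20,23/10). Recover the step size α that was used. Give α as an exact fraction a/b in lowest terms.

F_att = 1/2·(g−p) = 1/2·(9,6) = (4.5000,3.0000)
o1: d²=1 ≤ ρ²=44; F_rep = 13·(-1,0)/1² = (-13.0000,0.0000)
F = F_att + ΣF_rep = (-8.5000,3.0000)
Δp = p'−p = (-0.8500,0.3000); α = Δx/Fx = (-17/20) / (-17/2) = 1/10
check: Δy/Fy = (3/10) / (3) = 1/10 ✓

α = 1/10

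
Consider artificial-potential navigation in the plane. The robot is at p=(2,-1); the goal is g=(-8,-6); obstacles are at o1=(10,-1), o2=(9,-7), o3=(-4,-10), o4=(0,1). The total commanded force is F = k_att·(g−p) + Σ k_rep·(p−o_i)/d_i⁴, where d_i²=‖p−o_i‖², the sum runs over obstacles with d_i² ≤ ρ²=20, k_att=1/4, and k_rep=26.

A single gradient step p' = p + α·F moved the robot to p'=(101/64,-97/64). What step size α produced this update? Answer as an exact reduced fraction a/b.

α = 1/4

F_att = 1/4·(g−p) = 1/4·(-10,-5) = (-2.5000,-1.2500)
o1: d²=64 > ρ²=20 → inactive
o2: d²=85 > ρ²=20 → inactive
o3: d²=117 > ρ²=20 → inactive
o4: d²=8 ≤ ρ²=20; F_rep = 26·(2,-2)/8² = (0.8125,-0.8125)
F = F_att + ΣF_rep = (-1.6875,-2.0625)
Δp = p'−p = (-0.4219,-0.5156); α = Δx/Fx = (-27/64) / (-27/16) = 1/4
check: Δy/Fy = (-33/64) / (-33/16) = 1/4 ✓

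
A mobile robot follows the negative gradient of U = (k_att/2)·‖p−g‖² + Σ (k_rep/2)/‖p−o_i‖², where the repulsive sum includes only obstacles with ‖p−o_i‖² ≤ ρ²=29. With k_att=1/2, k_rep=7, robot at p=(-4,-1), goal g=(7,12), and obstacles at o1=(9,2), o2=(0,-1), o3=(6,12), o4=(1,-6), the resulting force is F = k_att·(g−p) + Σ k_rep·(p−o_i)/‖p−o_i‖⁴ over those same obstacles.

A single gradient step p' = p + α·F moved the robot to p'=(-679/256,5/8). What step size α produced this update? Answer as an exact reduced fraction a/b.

α = 1/4

F_att = 1/2·(g−p) = 1/2·(11,13) = (5.5000,6.5000)
o1: d²=178 > ρ²=29 → inactive
o2: d²=16 ≤ ρ²=29; F_rep = 7·(-4,0)/16² = (-0.1094,0.0000)
o3: d²=269 > ρ²=29 → inactive
o4: d²=50 > ρ²=29 → inactive
F = F_att + ΣF_rep = (5.3906,6.5000)
Δp = p'−p = (1.3477,1.6250); α = Δx/Fx = (345/256) / (345/64) = 1/4
check: Δy/Fy = (13/8) / (13/2) = 1/4 ✓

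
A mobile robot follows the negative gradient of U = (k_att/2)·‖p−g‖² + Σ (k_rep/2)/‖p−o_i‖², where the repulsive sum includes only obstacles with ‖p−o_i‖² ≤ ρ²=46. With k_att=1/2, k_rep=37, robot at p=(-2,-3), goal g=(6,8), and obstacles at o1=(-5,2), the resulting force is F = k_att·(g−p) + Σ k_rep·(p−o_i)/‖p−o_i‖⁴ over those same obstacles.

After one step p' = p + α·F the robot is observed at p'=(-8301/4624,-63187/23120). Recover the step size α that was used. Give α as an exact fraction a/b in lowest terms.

α = 1/20

F_att = 1/2·(g−p) = 1/2·(8,11) = (4.0000,5.5000)
o1: d²=34 ≤ ρ²=46; F_rep = 37·(3,-5)/34² = (0.0960,-0.1600)
F = F_att + ΣF_rep = (4.0960,5.3400)
Δp = p'−p = (0.2048,0.2670); α = Δx/Fx = (947/4624) / (4735/1156) = 1/20
check: Δy/Fy = (6173/23120) / (6173/1156) = 1/20 ✓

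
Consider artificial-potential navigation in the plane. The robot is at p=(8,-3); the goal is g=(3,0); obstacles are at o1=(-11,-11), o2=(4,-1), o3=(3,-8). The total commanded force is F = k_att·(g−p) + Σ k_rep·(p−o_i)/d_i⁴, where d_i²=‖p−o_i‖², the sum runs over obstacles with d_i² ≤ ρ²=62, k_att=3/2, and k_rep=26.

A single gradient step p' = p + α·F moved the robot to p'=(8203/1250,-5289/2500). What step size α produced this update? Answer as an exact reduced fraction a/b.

α = 1/5

F_att = 3/2·(g−p) = 3/2·(-5,3) = (-7.5000,4.5000)
o1: d²=425 > ρ²=62 → inactive
o2: d²=20 ≤ ρ²=62; F_rep = 26·(4,-2)/20² = (0.2600,-0.1300)
o3: d²=50 ≤ ρ²=62; F_rep = 26·(5,5)/50² = (0.0520,0.0520)
F = F_att + ΣF_rep = (-7.1880,4.4220)
Δp = p'−p = (-1.4376,0.8844); α = Δx/Fx = (-1797/1250) / (-1797/250) = 1/5
check: Δy/Fy = (2211/2500) / (2211/500) = 1/5 ✓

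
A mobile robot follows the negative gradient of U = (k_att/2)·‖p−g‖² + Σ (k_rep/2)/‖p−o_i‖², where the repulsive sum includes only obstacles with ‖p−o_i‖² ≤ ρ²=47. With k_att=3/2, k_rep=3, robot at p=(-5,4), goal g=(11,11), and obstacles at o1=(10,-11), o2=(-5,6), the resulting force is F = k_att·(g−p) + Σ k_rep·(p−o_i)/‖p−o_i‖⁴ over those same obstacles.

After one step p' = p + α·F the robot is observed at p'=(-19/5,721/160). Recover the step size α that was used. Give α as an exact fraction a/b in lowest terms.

F_att = 3/2·(g−p) = 3/2·(16,7) = (24.0000,10.5000)
o1: d²=450 > ρ²=47 → inactive
o2: d²=4 ≤ ρ²=47; F_rep = 3·(0,-2)/4² = (0.0000,-0.3750)
F = F_att + ΣF_rep = (24.0000,10.1250)
Δp = p'−p = (1.2000,0.5062); α = Δx/Fx = (6/5) / (24) = 1/20
check: Δy/Fy = (81/160) / (81/8) = 1/20 ✓

α = 1/20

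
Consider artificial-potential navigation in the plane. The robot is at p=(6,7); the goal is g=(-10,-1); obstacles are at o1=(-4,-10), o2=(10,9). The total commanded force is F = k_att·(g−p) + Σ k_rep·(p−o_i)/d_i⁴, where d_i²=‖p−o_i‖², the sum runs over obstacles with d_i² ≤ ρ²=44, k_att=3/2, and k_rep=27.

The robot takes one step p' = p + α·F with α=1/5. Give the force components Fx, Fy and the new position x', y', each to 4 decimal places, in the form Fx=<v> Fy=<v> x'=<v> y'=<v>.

F_att = 3/2·(g−p) = 3/2·(-16,-8) = (-24.0000,-12.0000)
o1: d²=389 > ρ²=44 → inactive
o2: d²=20 ≤ ρ²=44; F_rep = 27·(-4,-2)/20² = (-0.2700,-0.1350)
F = F_att + ΣF_rep = (-24.2700,-12.1350)
p' = p + 1/5·F = (1.1460,4.5730)

Fx=-24.2700 Fy=-12.1350 x'=1.1460 y'=4.5730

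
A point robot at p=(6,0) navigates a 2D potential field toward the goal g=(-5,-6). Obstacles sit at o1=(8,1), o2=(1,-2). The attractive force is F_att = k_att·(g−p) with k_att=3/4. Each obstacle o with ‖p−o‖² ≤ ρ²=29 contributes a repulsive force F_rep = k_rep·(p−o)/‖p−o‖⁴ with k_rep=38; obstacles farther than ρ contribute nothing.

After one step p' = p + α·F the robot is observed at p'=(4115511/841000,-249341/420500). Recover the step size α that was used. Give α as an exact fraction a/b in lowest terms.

F_att = 3/4·(g−p) = 3/4·(-11,-6) = (-8.2500,-4.5000)
o1: d²=5 ≤ ρ²=29; F_rep = 38·(-2,-1)/5² = (-3.0400,-1.5200)
o2: d²=29 ≤ ρ²=29; F_rep = 38·(5,2)/29² = (0.2259,0.0904)
F = F_att + ΣF_rep = (-11.0641,-5.9296)
Δp = p'−p = (-1.1064,-0.5930); α = Δx/Fx = (-930489/841000) / (-930489/84100) = 1/10
check: Δy/Fy = (-249341/420500) / (-249341/42050) = 1/10 ✓

α = 1/10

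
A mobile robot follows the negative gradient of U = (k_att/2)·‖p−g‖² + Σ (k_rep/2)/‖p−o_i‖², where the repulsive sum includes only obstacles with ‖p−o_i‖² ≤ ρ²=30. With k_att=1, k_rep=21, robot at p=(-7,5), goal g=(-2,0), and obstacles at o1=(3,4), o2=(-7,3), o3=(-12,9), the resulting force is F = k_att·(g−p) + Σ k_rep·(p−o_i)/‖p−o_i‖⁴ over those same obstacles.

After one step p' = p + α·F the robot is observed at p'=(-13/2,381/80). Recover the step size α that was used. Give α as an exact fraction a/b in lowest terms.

α = 1/10

F_att = 1·(g−p) = 1·(5,-5) = (5.0000,-5.0000)
o1: d²=101 > ρ²=30 → inactive
o2: d²=4 ≤ ρ²=30; F_rep = 21·(0,2)/4² = (0.0000,2.6250)
o3: d²=41 > ρ²=30 → inactive
F = F_att + ΣF_rep = (5.0000,-2.3750)
Δp = p'−p = (0.5000,-0.2375); α = Δx/Fx = (1/2) / (5) = 1/10
check: Δy/Fy = (-19/80) / (-19/8) = 1/10 ✓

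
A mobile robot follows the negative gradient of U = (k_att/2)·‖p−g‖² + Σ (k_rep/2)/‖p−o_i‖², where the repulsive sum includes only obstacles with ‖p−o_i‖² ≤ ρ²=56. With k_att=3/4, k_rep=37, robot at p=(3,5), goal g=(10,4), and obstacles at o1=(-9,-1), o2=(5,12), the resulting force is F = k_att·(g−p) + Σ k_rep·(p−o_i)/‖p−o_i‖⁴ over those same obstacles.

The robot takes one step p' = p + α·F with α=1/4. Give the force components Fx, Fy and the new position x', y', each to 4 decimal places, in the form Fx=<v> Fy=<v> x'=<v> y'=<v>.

Fx=5.2237 Fy=-0.8422 x'=4.3059 y'=4.7894

F_att = 3/4·(g−p) = 3/4·(7,-1) = (5.2500,-0.7500)
o1: d²=180 > ρ²=56 → inactive
o2: d²=53 ≤ ρ²=56; F_rep = 37·(-2,-7)/53² = (-0.0263,-0.0922)
F = F_att + ΣF_rep = (5.2237,-0.8422)
p' = p + 1/4·F = (4.3059,4.7894)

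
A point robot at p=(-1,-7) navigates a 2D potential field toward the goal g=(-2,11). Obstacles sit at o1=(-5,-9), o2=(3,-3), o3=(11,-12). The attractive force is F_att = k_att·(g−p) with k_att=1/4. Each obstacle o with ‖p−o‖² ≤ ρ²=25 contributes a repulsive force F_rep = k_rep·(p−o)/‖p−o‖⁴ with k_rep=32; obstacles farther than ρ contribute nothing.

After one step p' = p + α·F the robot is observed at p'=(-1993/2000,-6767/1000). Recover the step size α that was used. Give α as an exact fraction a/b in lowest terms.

α = 1/20

F_att = 1/4·(g−p) = 1/4·(-1,18) = (-0.2500,4.5000)
o1: d²=20 ≤ ρ²=25; F_rep = 32·(4,2)/20² = (0.3200,0.1600)
o2: d²=32 > ρ²=25 → inactive
o3: d²=169 > ρ²=25 → inactive
F = F_att + ΣF_rep = (0.0700,4.6600)
Δp = p'−p = (0.0035,0.2330); α = Δx/Fx = (7/2000) / (7/100) = 1/20
check: Δy/Fy = (233/1000) / (233/50) = 1/20 ✓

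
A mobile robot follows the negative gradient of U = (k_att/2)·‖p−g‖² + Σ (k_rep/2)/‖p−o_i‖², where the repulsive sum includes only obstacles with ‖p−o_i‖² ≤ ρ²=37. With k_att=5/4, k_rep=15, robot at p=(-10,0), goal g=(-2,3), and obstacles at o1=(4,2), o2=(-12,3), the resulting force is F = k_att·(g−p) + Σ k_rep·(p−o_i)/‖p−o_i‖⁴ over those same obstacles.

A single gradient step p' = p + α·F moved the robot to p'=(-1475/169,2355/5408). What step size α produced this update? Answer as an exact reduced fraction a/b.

F_att = 5/4·(g−p) = 5/4·(8,3) = (10.0000,3.7500)
o1: d²=200 > ρ²=37 → inactive
o2: d²=13 ≤ ρ²=37; F_rep = 15·(2,-3)/13² = (0.1775,-0.2663)
F = F_att + ΣF_rep = (10.1775,3.4837)
Δp = p'−p = (1.2722,0.4355); α = Δx/Fx = (215/169) / (1720/169) = 1/8
check: Δy/Fy = (2355/5408) / (2355/676) = 1/8 ✓

α = 1/8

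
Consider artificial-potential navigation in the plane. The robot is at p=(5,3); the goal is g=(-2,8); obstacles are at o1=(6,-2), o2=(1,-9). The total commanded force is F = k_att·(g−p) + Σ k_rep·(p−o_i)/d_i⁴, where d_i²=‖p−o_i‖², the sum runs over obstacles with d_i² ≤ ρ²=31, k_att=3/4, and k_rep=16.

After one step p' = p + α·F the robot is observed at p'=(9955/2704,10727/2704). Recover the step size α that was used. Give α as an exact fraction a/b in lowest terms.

F_att = 3/4·(g−p) = 3/4·(-7,5) = (-5.2500,3.7500)
o1: d²=26 ≤ ρ²=31; F_rep = 16·(-1,5)/26² = (-0.0237,0.1183)
o2: d²=160 > ρ²=31 → inactive
F = F_att + ΣF_rep = (-5.2737,3.8683)
Δp = p'−p = (-1.3184,0.9671); α = Δx/Fx = (-3565/2704) / (-3565/676) = 1/4
check: Δy/Fy = (2615/2704) / (2615/676) = 1/4 ✓

α = 1/4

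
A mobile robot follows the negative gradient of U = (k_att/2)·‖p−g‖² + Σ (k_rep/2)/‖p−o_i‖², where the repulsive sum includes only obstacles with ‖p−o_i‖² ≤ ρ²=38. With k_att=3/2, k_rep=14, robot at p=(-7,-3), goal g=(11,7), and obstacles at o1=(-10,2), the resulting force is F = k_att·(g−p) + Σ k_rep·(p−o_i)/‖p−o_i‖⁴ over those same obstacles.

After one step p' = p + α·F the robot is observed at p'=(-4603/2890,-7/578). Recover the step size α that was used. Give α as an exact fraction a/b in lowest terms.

F_att = 3/2·(g−p) = 3/2·(18,10) = (27.0000,15.0000)
o1: d²=34 ≤ ρ²=38; F_rep = 14·(3,-5)/34² = (0.0363,-0.0606)
F = F_att + ΣF_rep = (27.0363,14.9394)
Δp = p'−p = (5.4073,2.9879); α = Δx/Fx = (15627/2890) / (15627/578) = 1/5
check: Δy/Fy = (1727/578) / (8635/578) = 1/5 ✓

α = 1/5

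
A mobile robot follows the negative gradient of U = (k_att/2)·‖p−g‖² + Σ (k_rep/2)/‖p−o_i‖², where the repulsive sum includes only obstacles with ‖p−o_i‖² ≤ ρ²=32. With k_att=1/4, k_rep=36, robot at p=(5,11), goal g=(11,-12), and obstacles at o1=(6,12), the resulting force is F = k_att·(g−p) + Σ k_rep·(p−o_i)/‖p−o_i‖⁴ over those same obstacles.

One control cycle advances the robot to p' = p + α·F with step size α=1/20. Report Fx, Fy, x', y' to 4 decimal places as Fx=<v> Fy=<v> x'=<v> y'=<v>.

Fx=-7.5000 Fy=-14.7500 x'=4.6250 y'=10.2625

F_att = 1/4·(g−p) = 1/4·(6,-23) = (1.5000,-5.7500)
o1: d²=2 ≤ ρ²=32; F_rep = 36·(-1,-1)/2² = (-9.0000,-9.0000)
F = F_att + ΣF_rep = (-7.5000,-14.7500)
p' = p + 1/20·F = (4.6250,10.2625)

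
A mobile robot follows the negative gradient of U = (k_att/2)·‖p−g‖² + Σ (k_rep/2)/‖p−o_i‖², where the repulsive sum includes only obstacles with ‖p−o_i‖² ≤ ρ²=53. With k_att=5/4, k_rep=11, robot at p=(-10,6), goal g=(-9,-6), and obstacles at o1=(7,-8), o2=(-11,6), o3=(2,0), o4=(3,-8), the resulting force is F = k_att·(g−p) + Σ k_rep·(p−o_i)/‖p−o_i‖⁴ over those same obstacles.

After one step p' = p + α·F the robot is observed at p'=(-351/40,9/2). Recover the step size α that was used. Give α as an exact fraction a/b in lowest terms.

α = 1/10

F_att = 5/4·(g−p) = 5/4·(1,-12) = (1.2500,-15.0000)
o1: d²=485 > ρ²=53 → inactive
o2: d²=1 ≤ ρ²=53; F_rep = 11·(1,0)/1² = (11.0000,0.0000)
o3: d²=180 > ρ²=53 → inactive
o4: d²=365 > ρ²=53 → inactive
F = F_att + ΣF_rep = (12.2500,-15.0000)
Δp = p'−p = (1.2250,-1.5000); α = Δx/Fx = (49/40) / (49/4) = 1/10
check: Δy/Fy = (-3/2) / (-15) = 1/10 ✓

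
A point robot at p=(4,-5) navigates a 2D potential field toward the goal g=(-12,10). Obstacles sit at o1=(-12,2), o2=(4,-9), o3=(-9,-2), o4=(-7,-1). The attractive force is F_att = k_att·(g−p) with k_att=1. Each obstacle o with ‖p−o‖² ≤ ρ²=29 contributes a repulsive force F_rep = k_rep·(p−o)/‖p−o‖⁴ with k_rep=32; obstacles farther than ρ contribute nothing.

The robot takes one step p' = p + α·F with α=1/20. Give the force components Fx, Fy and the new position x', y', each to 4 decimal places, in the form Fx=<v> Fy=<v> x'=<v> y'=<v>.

Fx=-16.0000 Fy=15.5000 x'=3.2000 y'=-4.2250

F_att = 1·(g−p) = 1·(-16,15) = (-16.0000,15.0000)
o1: d²=305 > ρ²=29 → inactive
o2: d²=16 ≤ ρ²=29; F_rep = 32·(0,4)/16² = (0.0000,0.5000)
o3: d²=178 > ρ²=29 → inactive
o4: d²=137 > ρ²=29 → inactive
F = F_att + ΣF_rep = (-16.0000,15.5000)
p' = p + 1/20·F = (3.2000,-4.2250)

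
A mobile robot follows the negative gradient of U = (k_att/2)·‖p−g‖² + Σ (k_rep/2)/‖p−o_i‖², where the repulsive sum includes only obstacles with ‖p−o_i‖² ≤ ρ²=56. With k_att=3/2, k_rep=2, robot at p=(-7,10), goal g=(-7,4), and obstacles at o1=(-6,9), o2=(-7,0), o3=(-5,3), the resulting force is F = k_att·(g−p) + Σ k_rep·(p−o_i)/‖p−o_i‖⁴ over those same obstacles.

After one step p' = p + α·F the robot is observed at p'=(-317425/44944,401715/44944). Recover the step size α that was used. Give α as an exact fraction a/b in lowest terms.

F_att = 3/2·(g−p) = 3/2·(0,-6) = (0.0000,-9.0000)
o1: d²=2 ≤ ρ²=56; F_rep = 2·(-1,1)/2² = (-0.5000,0.5000)
o2: d²=100 > ρ²=56 → inactive
o3: d²=53 ≤ ρ²=56; F_rep = 2·(-2,7)/53² = (-0.0014,0.0050)
F = F_att + ΣF_rep = (-0.5014,-8.4950)
Δp = p'−p = (-0.0627,-1.0619); α = Δx/Fx = (-2817/44944) / (-2817/5618) = 1/8
check: Δy/Fy = (-47725/44944) / (-47725/5618) = 1/8 ✓

α = 1/8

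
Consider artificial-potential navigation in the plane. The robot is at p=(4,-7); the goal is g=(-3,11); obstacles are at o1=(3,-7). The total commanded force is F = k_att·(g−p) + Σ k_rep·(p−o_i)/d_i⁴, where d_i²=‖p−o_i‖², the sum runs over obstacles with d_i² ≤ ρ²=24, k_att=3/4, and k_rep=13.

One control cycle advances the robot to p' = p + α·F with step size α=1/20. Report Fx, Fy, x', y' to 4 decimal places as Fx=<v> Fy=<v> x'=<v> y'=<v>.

Fx=7.7500 Fy=13.5000 x'=4.3875 y'=-6.3250

F_att = 3/4·(g−p) = 3/4·(-7,18) = (-5.2500,13.5000)
o1: d²=1 ≤ ρ²=24; F_rep = 13·(1,0)/1² = (13.0000,0.0000)
F = F_att + ΣF_rep = (7.7500,13.5000)
p' = p + 1/20·F = (4.3875,-6.3250)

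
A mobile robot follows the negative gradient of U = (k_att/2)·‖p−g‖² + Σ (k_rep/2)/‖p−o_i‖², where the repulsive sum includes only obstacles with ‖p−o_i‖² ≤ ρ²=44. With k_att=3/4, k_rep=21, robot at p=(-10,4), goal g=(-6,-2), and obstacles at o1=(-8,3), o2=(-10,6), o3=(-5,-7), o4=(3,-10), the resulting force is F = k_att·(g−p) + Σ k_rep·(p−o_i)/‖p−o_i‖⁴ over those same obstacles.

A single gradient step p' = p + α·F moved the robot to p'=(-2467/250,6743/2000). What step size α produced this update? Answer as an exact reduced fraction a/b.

F_att = 3/4·(g−p) = 3/4·(4,-6) = (3.0000,-4.5000)
o1: d²=5 ≤ ρ²=44; F_rep = 21·(-2,1)/5² = (-1.6800,0.8400)
o2: d²=4 ≤ ρ²=44; F_rep = 21·(0,-2)/4² = (0.0000,-2.6250)
o3: d²=146 > ρ²=44 → inactive
o4: d²=365 > ρ²=44 → inactive
F = F_att + ΣF_rep = (1.3200,-6.2850)
Δp = p'−p = (0.1320,-0.6285); α = Δx/Fx = (33/250) / (33/25) = 1/10
check: Δy/Fy = (-1257/2000) / (-1257/200) = 1/10 ✓

α = 1/10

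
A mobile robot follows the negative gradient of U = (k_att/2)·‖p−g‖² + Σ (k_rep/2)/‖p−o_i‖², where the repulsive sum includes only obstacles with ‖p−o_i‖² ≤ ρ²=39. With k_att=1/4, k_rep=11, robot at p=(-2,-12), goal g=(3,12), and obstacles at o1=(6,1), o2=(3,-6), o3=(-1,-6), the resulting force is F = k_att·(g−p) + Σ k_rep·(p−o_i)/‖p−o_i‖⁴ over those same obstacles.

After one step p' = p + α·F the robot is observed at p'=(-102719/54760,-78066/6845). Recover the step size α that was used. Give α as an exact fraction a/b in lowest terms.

F_att = 1/4·(g−p) = 1/4·(5,24) = (1.2500,6.0000)
o1: d²=233 > ρ²=39 → inactive
o2: d²=61 > ρ²=39 → inactive
o3: d²=37 ≤ ρ²=39; F_rep = 11·(-1,-6)/37² = (-0.0080,-0.0482)
F = F_att + ΣF_rep = (1.2420,5.9518)
Δp = p'−p = (0.1242,0.5952); α = Δx/Fx = (6801/54760) / (6801/5476) = 1/10
check: Δy/Fy = (4074/6845) / (8148/1369) = 1/10 ✓

α = 1/10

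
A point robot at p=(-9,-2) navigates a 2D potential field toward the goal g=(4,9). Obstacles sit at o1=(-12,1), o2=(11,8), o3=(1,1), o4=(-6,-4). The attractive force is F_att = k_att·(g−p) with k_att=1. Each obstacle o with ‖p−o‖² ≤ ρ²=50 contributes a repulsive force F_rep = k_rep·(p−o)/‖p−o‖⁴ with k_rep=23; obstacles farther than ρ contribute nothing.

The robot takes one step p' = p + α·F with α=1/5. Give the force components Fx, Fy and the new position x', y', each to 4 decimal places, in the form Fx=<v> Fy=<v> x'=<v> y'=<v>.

Fx=12.8047 Fy=11.0592 x'=-6.4391 y'=0.2118

F_att = 1·(g−p) = 1·(13,11) = (13.0000,11.0000)
o1: d²=18 ≤ ρ²=50; F_rep = 23·(3,-3)/18² = (0.2130,-0.2130)
o2: d²=500 > ρ²=50 → inactive
o3: d²=109 > ρ²=50 → inactive
o4: d²=13 ≤ ρ²=50; F_rep = 23·(-3,2)/13² = (-0.4083,0.2722)
F = F_att + ΣF_rep = (12.8047,11.0592)
p' = p + 1/5·F = (-6.4391,0.2118)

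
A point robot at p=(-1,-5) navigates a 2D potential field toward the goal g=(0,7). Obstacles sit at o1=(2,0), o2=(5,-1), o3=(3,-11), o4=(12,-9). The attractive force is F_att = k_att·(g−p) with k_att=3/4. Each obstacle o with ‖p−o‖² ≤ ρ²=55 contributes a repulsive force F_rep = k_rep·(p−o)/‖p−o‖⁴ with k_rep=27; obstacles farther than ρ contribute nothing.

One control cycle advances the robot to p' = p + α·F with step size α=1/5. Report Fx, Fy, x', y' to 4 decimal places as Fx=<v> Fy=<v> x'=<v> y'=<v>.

Fx=0.5801 Fy=8.9032 x'=-0.8840 y'=-3.2194

F_att = 3/4·(g−p) = 3/4·(1,12) = (0.7500,9.0000)
o1: d²=34 ≤ ρ²=55; F_rep = 27·(-3,-5)/34² = (-0.0701,-0.1168)
o2: d²=52 ≤ ρ²=55; F_rep = 27·(-6,-4)/52² = (-0.0599,-0.0399)
o3: d²=52 ≤ ρ²=55; F_rep = 27·(-4,6)/52² = (-0.0399,0.0599)
o4: d²=185 > ρ²=55 → inactive
F = F_att + ΣF_rep = (0.5801,8.9032)
p' = p + 1/5·F = (-0.8840,-3.2194)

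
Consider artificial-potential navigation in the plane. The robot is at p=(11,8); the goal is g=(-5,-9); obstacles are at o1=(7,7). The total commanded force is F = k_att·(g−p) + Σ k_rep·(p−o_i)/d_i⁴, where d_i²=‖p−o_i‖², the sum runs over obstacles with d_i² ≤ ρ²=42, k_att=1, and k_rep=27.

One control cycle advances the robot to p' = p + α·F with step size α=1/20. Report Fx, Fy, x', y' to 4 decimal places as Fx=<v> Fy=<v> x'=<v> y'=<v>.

Fx=-15.6263 Fy=-16.9066 x'=10.2187 y'=7.1547

F_att = 1·(g−p) = 1·(-16,-17) = (-16.0000,-17.0000)
o1: d²=17 ≤ ρ²=42; F_rep = 27·(4,1)/17² = (0.3737,0.0934)
F = F_att + ΣF_rep = (-15.6263,-16.9066)
p' = p + 1/20·F = (10.2187,7.1547)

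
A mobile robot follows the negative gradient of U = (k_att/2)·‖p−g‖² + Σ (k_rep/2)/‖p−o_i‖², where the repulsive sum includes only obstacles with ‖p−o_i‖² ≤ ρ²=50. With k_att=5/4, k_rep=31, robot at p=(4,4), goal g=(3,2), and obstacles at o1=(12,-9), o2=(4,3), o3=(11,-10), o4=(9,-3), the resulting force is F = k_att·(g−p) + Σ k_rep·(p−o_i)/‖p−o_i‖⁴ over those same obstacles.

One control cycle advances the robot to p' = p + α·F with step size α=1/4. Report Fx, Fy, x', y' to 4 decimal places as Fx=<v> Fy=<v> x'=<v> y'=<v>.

Fx=-1.2500 Fy=28.5000 x'=3.6875 y'=11.1250

F_att = 5/4·(g−p) = 5/4·(-1,-2) = (-1.2500,-2.5000)
o1: d²=233 > ρ²=50 → inactive
o2: d²=1 ≤ ρ²=50; F_rep = 31·(0,1)/1² = (0.0000,31.0000)
o3: d²=245 > ρ²=50 → inactive
o4: d²=74 > ρ²=50 → inactive
F = F_att + ΣF_rep = (-1.2500,28.5000)
p' = p + 1/4·F = (3.6875,11.1250)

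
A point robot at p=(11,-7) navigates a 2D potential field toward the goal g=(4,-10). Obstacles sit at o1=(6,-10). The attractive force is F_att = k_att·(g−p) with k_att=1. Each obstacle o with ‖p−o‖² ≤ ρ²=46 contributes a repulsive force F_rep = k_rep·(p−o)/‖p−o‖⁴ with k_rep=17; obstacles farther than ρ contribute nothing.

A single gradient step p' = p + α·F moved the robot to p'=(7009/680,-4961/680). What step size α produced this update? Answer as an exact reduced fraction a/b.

α = 1/10

F_att = 1·(g−p) = 1·(-7,-3) = (-7.0000,-3.0000)
o1: d²=34 ≤ ρ²=46; F_rep = 17·(5,3)/34² = (0.0735,0.0441)
F = F_att + ΣF_rep = (-6.9265,-2.9559)
Δp = p'−p = (-0.6926,-0.2956); α = Δx/Fx = (-471/680) / (-471/68) = 1/10
check: Δy/Fy = (-201/680) / (-201/68) = 1/10 ✓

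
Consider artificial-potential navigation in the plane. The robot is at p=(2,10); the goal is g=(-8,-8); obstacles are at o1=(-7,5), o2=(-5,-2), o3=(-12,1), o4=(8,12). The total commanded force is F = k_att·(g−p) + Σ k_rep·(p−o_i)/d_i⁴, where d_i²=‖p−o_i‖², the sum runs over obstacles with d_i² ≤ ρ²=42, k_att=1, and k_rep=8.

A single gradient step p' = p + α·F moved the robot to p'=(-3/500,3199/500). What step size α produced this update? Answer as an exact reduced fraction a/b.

F_att = 1·(g−p) = 1·(-10,-18) = (-10.0000,-18.0000)
o1: d²=106 > ρ²=42 → inactive
o2: d²=193 > ρ²=42 → inactive
o3: d²=277 > ρ²=42 → inactive
o4: d²=40 ≤ ρ²=42; F_rep = 8·(-6,-2)/40² = (-0.0300,-0.0100)
F = F_att + ΣF_rep = (-10.0300,-18.0100)
Δp = p'−p = (-2.0060,-3.6020); α = Δx/Fx = (-1003/500) / (-1003/100) = 1/5
check: Δy/Fy = (-1801/500) / (-1801/100) = 1/5 ✓

α = 1/5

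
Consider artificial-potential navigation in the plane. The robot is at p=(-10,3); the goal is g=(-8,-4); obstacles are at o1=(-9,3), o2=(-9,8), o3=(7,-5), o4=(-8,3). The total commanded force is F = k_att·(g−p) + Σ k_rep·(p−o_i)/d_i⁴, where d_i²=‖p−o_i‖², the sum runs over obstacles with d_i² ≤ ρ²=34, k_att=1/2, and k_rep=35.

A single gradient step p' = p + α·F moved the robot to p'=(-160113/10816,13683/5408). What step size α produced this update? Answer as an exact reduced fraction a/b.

F_att = 1/2·(g−p) = 1/2·(2,-7) = (1.0000,-3.5000)
o1: d²=1 ≤ ρ²=34; F_rep = 35·(-1,0)/1² = (-35.0000,0.0000)
o2: d²=26 ≤ ρ²=34; F_rep = 35·(-1,-5)/26² = (-0.0518,-0.2589)
o3: d²=353 > ρ²=34 → inactive
o4: d²=4 ≤ ρ²=34; F_rep = 35·(-2,0)/4² = (-4.3750,0.0000)
F = F_att + ΣF_rep = (-38.4268,-3.7589)
Δp = p'−p = (-4.8033,-0.4699); α = Δx/Fx = (-51953/10816) / (-51953/1352) = 1/8
check: Δy/Fy = (-2541/5408) / (-2541/676) = 1/8 ✓

α = 1/8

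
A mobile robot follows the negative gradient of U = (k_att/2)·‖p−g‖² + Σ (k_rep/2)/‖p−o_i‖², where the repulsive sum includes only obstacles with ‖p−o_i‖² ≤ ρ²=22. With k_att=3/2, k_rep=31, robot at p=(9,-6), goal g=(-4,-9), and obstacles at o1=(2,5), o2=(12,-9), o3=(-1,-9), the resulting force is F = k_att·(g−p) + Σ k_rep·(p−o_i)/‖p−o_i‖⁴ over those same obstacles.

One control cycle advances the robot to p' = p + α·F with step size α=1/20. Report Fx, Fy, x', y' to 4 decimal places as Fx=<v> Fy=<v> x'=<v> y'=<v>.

Fx=-19.7870 Fy=-4.2130 x'=8.0106 y'=-6.2106

F_att = 3/2·(g−p) = 3/2·(-13,-3) = (-19.5000,-4.5000)
o1: d²=170 > ρ²=22 → inactive
o2: d²=18 ≤ ρ²=22; F_rep = 31·(-3,3)/18² = (-0.2870,0.2870)
o3: d²=109 > ρ²=22 → inactive
F = F_att + ΣF_rep = (-19.7870,-4.2130)
p' = p + 1/20·F = (8.0106,-6.2106)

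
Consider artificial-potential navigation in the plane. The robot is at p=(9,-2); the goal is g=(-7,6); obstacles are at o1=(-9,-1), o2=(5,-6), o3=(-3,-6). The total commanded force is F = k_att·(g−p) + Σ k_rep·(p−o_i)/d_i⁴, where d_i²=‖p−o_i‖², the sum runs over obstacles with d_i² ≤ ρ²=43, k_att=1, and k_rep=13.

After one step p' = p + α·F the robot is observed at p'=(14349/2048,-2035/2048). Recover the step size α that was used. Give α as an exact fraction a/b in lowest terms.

α = 1/8

F_att = 1·(g−p) = 1·(-16,8) = (-16.0000,8.0000)
o1: d²=325 > ρ²=43 → inactive
o2: d²=32 ≤ ρ²=43; F_rep = 13·(4,4)/32² = (0.0508,0.0508)
o3: d²=160 > ρ²=43 → inactive
F = F_att + ΣF_rep = (-15.9492,8.0508)
Δp = p'−p = (-1.9937,1.0063); α = Δx/Fx = (-4083/2048) / (-4083/256) = 1/8
check: Δy/Fy = (2061/2048) / (2061/256) = 1/8 ✓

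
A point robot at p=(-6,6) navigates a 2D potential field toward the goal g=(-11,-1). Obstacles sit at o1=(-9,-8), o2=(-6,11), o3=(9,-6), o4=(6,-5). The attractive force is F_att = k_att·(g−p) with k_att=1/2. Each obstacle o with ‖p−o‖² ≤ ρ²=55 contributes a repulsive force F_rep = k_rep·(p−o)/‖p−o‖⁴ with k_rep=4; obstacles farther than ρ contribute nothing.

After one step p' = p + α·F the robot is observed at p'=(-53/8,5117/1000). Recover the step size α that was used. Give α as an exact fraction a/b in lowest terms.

F_att = 1/2·(g−p) = 1/2·(-5,-7) = (-2.5000,-3.5000)
o1: d²=205 > ρ²=55 → inactive
o2: d²=25 ≤ ρ²=55; F_rep = 4·(0,-5)/25² = (0.0000,-0.0320)
o3: d²=369 > ρ²=55 → inactive
o4: d²=265 > ρ²=55 → inactive
F = F_att + ΣF_rep = (-2.5000,-3.5320)
Δp = p'−p = (-0.6250,-0.8830); α = Δx/Fx = (-5/8) / (-5/2) = 1/4
check: Δy/Fy = (-883/1000) / (-883/250) = 1/4 ✓

α = 1/4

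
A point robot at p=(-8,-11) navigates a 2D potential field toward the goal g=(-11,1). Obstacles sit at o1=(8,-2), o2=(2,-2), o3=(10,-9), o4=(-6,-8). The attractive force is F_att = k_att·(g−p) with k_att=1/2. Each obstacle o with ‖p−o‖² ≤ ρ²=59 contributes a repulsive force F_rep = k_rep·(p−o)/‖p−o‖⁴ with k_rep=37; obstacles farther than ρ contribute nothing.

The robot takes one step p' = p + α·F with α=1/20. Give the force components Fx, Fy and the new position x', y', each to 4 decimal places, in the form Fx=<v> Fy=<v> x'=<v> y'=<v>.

F_att = 1/2·(g−p) = 1/2·(-3,12) = (-1.5000,6.0000)
o1: d²=337 > ρ²=59 → inactive
o2: d²=181 > ρ²=59 → inactive
o3: d²=328 > ρ²=59 → inactive
o4: d²=13 ≤ ρ²=59; F_rep = 37·(-2,-3)/13² = (-0.4379,-0.6568)
F = F_att + ΣF_rep = (-1.9379,5.3432)
p' = p + 1/20·F = (-8.0969,-10.7328)

Fx=-1.9379 Fy=5.3432 x'=-8.0969 y'=-10.7328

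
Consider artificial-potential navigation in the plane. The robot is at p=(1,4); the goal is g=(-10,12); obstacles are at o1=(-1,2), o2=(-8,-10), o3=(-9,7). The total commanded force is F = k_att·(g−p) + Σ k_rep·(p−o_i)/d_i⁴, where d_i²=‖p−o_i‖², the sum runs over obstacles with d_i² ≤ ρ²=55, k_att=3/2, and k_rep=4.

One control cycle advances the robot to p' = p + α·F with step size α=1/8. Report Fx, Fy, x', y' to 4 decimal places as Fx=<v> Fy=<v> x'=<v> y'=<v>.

Fx=-16.3750 Fy=12.1250 x'=-1.0469 y'=5.5156

F_att = 3/2·(g−p) = 3/2·(-11,8) = (-16.5000,12.0000)
o1: d²=8 ≤ ρ²=55; F_rep = 4·(2,2)/8² = (0.1250,0.1250)
o2: d²=277 > ρ²=55 → inactive
o3: d²=109 > ρ²=55 → inactive
F = F_att + ΣF_rep = (-16.3750,12.1250)
p' = p + 1/8·F = (-1.0469,5.5156)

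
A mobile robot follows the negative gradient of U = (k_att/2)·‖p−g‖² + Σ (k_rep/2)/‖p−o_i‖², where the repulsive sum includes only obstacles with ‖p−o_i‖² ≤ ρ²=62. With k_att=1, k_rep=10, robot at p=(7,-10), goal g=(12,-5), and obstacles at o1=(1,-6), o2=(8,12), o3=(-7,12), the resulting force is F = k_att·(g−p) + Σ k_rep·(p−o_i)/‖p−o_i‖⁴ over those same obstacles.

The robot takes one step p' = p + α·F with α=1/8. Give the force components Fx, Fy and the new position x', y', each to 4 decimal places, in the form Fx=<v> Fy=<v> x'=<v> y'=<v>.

Fx=5.0222 Fy=4.9852 x'=7.6278 y'=-9.3768

F_att = 1·(g−p) = 1·(5,5) = (5.0000,5.0000)
o1: d²=52 ≤ ρ²=62; F_rep = 10·(6,-4)/52² = (0.0222,-0.0148)
o2: d²=485 > ρ²=62 → inactive
o3: d²=680 > ρ²=62 → inactive
F = F_att + ΣF_rep = (5.0222,4.9852)
p' = p + 1/8·F = (7.6278,-9.3768)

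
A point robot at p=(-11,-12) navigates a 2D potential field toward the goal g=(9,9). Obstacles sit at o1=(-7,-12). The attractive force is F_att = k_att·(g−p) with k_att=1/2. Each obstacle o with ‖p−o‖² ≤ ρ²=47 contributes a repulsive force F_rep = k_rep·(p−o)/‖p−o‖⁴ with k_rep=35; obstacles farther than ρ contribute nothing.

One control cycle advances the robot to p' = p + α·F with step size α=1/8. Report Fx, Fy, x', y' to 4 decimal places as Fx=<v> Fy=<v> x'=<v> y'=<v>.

F_att = 1/2·(g−p) = 1/2·(20,21) = (10.0000,10.5000)
o1: d²=16 ≤ ρ²=47; F_rep = 35·(-4,0)/16² = (-0.5469,0.0000)
F = F_att + ΣF_rep = (9.4531,10.5000)
p' = p + 1/8·F = (-9.8184,-10.6875)

Fx=9.4531 Fy=10.5000 x'=-9.8184 y'=-10.6875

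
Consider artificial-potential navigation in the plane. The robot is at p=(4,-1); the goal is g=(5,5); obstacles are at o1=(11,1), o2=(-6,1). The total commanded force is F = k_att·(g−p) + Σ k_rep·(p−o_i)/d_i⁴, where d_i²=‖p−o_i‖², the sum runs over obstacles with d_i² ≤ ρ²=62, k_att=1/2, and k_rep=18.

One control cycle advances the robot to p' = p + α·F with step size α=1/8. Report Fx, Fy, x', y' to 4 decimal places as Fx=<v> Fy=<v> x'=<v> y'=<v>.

Fx=0.4551 Fy=2.9872 x'=4.0569 y'=-0.6266

F_att = 1/2·(g−p) = 1/2·(1,6) = (0.5000,3.0000)
o1: d²=53 ≤ ρ²=62; F_rep = 18·(-7,-2)/53² = (-0.0449,-0.0128)
o2: d²=104 > ρ²=62 → inactive
F = F_att + ΣF_rep = (0.4551,2.9872)
p' = p + 1/8·F = (4.0569,-0.6266)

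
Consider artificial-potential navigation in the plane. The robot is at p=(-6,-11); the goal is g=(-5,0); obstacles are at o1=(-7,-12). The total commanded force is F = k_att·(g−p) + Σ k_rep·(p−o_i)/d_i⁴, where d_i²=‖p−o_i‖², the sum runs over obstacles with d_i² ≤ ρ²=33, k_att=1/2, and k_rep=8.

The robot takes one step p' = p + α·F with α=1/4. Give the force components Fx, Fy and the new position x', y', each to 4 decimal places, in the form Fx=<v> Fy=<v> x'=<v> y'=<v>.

F_att = 1/2·(g−p) = 1/2·(1,11) = (0.5000,5.5000)
o1: d²=2 ≤ ρ²=33; F_rep = 8·(1,1)/2² = (2.0000,2.0000)
F = F_att + ΣF_rep = (2.5000,7.5000)
p' = p + 1/4·F = (-5.3750,-9.1250)

Fx=2.5000 Fy=7.5000 x'=-5.3750 y'=-9.1250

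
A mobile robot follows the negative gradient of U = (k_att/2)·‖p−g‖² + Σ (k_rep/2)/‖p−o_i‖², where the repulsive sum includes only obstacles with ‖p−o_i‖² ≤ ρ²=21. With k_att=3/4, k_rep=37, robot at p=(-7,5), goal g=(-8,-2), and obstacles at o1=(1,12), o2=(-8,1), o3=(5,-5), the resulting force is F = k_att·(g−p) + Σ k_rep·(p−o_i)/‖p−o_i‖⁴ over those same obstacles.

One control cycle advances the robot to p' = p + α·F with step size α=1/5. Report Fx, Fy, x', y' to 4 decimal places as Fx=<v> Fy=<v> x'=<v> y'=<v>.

F_att = 3/4·(g−p) = 3/4·(-1,-7) = (-0.7500,-5.2500)
o1: d²=113 > ρ²=21 → inactive
o2: d²=17 ≤ ρ²=21; F_rep = 37·(1,4)/17² = (0.1280,0.5121)
o3: d²=244 > ρ²=21 → inactive
F = F_att + ΣF_rep = (-0.6220,-4.7379)
p' = p + 1/5·F = (-7.1244,4.0524)

Fx=-0.6220 Fy=-4.7379 x'=-7.1244 y'=4.0524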